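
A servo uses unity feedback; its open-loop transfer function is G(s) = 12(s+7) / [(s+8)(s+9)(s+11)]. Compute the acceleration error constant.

System type = 0 (no poles at s=0).
K_a = lim_{s→0} s^2·G(s) = 0 (the extra factor of s kills the finite limit).

0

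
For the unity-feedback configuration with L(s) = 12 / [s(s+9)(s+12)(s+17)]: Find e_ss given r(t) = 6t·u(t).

918

One free integrator in L(s): this is a type 1 system.
K_v = lim_{s→0} s·L(s) = 12 / (9·12·17) = 1/153.
e_ss = 6/K_v = 6/(1/153) = 918.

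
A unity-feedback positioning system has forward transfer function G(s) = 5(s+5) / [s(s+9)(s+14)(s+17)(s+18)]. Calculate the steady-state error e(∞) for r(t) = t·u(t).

1542.24

System type = 1 (one pole at s=0).
K_v = lim_{s→0} s·G(s) = 5·5 / (9·14·17·18) = 25/38556.
e_ss = 1/K_v = 1/(25/38556) = 1542.24.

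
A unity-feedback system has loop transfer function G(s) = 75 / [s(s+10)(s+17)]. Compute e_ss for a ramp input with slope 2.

68/15

The open loop has one pole at the origin → type 1 system.
K_v = lim_{s→0} s·G(s) = 75 / (10·17) = 15/34.
e_ss = 2/K_v = 2/(15/34) = 68/15.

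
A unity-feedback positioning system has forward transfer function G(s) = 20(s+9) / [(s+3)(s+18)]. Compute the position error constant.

10/3

G(s) has no factors of s in the denominator, so the system is type 0.
K_p = lim_{s→0} G(s) = 20·9 / (3·18) = 10/3.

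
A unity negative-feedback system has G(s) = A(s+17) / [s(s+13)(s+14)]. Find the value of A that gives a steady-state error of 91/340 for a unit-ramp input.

40

System type = 1 (one pole at s=0).
K_v = lim_{s→0} s·G(s) = A·17 / (13·14) = (17/182)·A.
e_ss = 1/K_v = 91/340 ⇒ K_v = 340/91 ⇒ A = (340/91)/(17/182) = 40.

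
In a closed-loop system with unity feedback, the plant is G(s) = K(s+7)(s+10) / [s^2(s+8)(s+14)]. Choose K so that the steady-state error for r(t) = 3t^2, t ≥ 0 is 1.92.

G(s) has two factors of s in the denominator, so the system is type 2.
K_a = lim_{s→0} s^2·G(s) = K·7·10 / (8·14) = 0.625·K.
e_ss = 6/K_a = 1.92 ⇒ K_a = 3.125 ⇒ K = 3.125/0.625 = 5.

5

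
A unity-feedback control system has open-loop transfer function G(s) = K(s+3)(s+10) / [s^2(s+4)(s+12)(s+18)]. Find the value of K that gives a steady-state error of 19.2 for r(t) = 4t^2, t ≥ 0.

The open loop has two poles at the origin → type 2 system.
K_a = lim_{s→0} s^2·G(s) = K·3·10 / (4·12·18) = (5/144)·K.
e_ss = 8/K_a = 19.2 ⇒ K_a = 5/12 ⇒ K = (5/12)/(5/144) = 12.

12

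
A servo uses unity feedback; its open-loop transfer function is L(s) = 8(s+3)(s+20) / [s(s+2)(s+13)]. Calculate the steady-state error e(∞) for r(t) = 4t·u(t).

13/60

One free integrator in L(s): this is a type 1 system.
K_v = lim_{s→0} s·L(s) = 8·3·20 / (2·13) = 240/13.
e_ss = 4/K_v = 4/(240/13) = 13/60.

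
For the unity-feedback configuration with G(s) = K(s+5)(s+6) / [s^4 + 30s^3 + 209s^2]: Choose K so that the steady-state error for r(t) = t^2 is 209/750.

50

Lowest-order denominator term is 209s^2, so the open loop has 2 poles at the origin → type 2 system.
K_a = lim_{s→0} s^2·G(s) = K·5·6 / 209 = (30/209)·K.
e_ss = 2/K_a = 209/750 ⇒ K_a = 1500/209 ⇒ K = (1500/209)/(30/209) = 50.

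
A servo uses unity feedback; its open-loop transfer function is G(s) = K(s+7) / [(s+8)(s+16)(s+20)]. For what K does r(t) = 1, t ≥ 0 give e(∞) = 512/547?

25

No free integrators in G(s): this is a type 0 system.
K_p = lim_{s→0} G(s) = K·7 / (8·16·20) = (7/2560)·K.
e_ss = 1/(1 + K_p) = 512/547 ⇒ 1 + (7/2560)·K = 547/512 ⇒ K = 25.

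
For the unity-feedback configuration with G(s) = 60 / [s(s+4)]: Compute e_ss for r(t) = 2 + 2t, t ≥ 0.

System type = 1 (one pole at s=0). Treating each term separately:
  • 2: tracked with zero error.
  • 2t: e_ss = 2/K_v with K_v=15 → 2/15.
Total e_ss = 2/15.

2/15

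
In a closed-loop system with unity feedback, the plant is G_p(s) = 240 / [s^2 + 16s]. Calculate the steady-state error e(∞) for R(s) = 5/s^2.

1/3

Factoring s from the denominator leaves a polynomial with constant term 16, so the system is type 1.
K_v = lim_{s→0} s·G_p(s) = 240 / 16 = 15.
e_ss = 5/K_v = 5/15 = 1/3.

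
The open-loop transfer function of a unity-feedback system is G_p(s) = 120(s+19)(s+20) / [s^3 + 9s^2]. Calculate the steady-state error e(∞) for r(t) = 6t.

0

Factoring s^2 from the denominator leaves a polynomial with constant term 9, so the system is type 2.
K_v = ∞ for a type-2 system; e_ss to a ramp is zero.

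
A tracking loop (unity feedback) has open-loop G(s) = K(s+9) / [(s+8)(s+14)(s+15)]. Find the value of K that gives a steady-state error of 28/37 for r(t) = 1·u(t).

60

G(s) has no factors of s in the denominator, so the system is type 0.
K_p = lim_{s→0} G(s) = K·9 / (8·14·15) = (3/560)·K.
e_ss = 1/(1 + K_p) = 28/37 ⇒ 1 + (3/560)·K = 37/28 ⇒ K = 60.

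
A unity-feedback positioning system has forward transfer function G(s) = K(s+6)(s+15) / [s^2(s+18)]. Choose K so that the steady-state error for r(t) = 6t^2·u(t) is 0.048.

System type = 2 (two poles at s=0).
K_a = lim_{s→0} s^2·G(s) = K·6·15 / (18) = 5·K.
e_ss = 12/K_a = 0.048 ⇒ K_a = 250 ⇒ K = 250/5 = 50.

50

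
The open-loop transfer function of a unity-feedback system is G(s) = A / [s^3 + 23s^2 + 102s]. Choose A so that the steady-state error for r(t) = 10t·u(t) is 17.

60

Lowest-order denominator term is 102s, so the open loop has 1 pole at the origin → type 1 system.
K_v = lim_{s→0} s·G(s) = A / 102 = (1/102)·A.
e_ss = 10/K_v = 17 ⇒ K_v = 10/17 ⇒ A = (10/17)/(1/102) = 60.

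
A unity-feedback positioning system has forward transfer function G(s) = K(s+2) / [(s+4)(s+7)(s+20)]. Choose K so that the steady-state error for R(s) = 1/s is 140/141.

No free integrators in G(s): this is a type 0 system.
K_p = lim_{s→0} G(s) = K·2 / (4·7·20) = (1/280)·K.
e_ss = 1/(1 + K_p) = 140/141 ⇒ 1 + (1/280)·K = 141/140 ⇒ K = 2.

2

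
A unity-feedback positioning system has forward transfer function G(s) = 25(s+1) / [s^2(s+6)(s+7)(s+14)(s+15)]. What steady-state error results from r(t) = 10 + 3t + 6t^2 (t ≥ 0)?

G(s) has two factors of s in the denominator, so the system is type 2. Treating each term separately:
  • 10: tracked with zero error.
  • 3t: tracked with zero error.
  • 6t^2: e_ss = 12/K_a with K_a=5/1764 → 4233.6.
Total e_ss = 4233.6.

4233.6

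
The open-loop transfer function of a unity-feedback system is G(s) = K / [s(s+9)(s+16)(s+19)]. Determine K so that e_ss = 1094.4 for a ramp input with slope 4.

10

One free integrator in G(s): this is a type 1 system.
K_v = lim_{s→0} s·G(s) = K / (9·16·19) = (1/2736)·K.
e_ss = 4/K_v = 1094.4 ⇒ K_v = 5/1368 ⇒ K = (5/1368)/(1/2736) = 10.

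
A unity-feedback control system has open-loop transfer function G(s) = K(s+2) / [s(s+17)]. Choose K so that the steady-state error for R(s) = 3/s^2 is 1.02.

One free integrator in G(s): this is a type 1 system.
K_v = lim_{s→0} s·G(s) = K·2 / (17) = (2/17)·K.
e_ss = 3/K_v = 1.02 ⇒ K_v = 50/17 ⇒ K = (50/17)/(2/17) = 25.

25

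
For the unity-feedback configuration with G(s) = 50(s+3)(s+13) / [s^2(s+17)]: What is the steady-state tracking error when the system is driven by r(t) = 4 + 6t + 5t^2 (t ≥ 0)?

17/195

Two free integrators in G(s): this is a type 2 system. Taking each input component in turn:
  • 4: tracked with zero error.
  • 6t: tracked with zero error.
  • 5t^2: e_ss = 10/K_a with K_a=1950/17 → 17/195.
Total e_ss = 17/195.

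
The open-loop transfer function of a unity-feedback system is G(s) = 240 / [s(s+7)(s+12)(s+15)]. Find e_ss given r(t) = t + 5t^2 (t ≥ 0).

System type = 1 (one pole at s=0). By superposition:
  • t: e_ss = 1/K_v with K_v=4/21 → 5.25.
  • 5t^2: a type-1 system cannot track it, e_ss → ∞.
The unbounded component dominates.

infinity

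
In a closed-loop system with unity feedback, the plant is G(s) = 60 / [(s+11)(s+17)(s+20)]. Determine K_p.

G(s) has no factors of s in the denominator, so the system is type 0.
K_p = lim_{s→0} G(s) = 60 / (11·17·20) = 3/187.

3/187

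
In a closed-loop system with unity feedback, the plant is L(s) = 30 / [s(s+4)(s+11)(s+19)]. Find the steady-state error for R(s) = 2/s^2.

836/15

System type = 1 (one pole at s=0).
K_v = lim_{s→0} s·L(s) = 30 / (4·11·19) = 15/418.
e_ss = 2/K_v = 2/(15/418) = 836/15.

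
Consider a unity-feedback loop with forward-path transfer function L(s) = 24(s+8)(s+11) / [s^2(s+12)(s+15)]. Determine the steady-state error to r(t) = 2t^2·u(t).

15/44

The open loop has two poles at the origin → type 2 system.
K_a = lim_{s→0} s^2·L(s) = 24·8·11 / (12·15) = 176/15.
r(t) = 2t^2 gives R(s) = 4/s^3.
e_ss = 4/K_a = 4/(176/15) = 15/44.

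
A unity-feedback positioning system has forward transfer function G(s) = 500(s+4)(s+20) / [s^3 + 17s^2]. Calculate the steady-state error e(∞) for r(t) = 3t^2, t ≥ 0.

Lowest-order denominator term is 17s^2, so the open loop has 2 poles at the origin → type 2 system.
K_a = lim_{s→0} s^2·G(s) = 500·4·20 / 17 = 40000/17.
r(t) = 3t^2 gives R(s) = 6/s^3.
e_ss = 6/K_a = 6/(40000/17) = 51/20000.

51/20000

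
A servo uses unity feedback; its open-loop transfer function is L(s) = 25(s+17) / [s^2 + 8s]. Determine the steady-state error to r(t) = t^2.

The denominator has no term below 8s — 1 pole at s=0, type 1.
For a type-1 system K_a = 0, so e_ss to a parabolic input is unbounded.

infinity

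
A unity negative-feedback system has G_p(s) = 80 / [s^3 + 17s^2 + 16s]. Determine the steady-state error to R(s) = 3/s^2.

The denominator has no term below 16s — 1 pole at s=0, type 1.
K_v = lim_{s→0} s·G_p(s) = 80 / 16 = 5.
e_ss = 3/K_v = 3/5 = 0.6.

0.6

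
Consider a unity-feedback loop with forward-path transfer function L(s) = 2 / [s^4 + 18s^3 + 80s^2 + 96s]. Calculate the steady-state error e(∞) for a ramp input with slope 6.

288

Factoring s from the denominator leaves a polynomial with constant term 96, so the system is type 1.
K_v = lim_{s→0} s·L(s) = 2 / 96 = 1/48.
e_ss = 6/K_v = 6/(1/48) = 288.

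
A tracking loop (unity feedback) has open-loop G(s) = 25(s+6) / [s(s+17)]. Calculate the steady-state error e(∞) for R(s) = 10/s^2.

The open loop has one pole at the origin → type 1 system.
K_v = lim_{s→0} s·G(s) = 25·6 / (17) = 150/17.
e_ss = 10/K_v = 10/(150/17) = 17/15.

17/15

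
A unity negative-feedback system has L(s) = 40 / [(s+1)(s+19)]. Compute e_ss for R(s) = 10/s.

190/59

System type = 0 (no poles at s=0).
K_p = lim_{s→0} L(s) = 40 / (1·19) = 40/19.
e_ss = 10/(1 + K_p) = 10/(59/19) = 190/59.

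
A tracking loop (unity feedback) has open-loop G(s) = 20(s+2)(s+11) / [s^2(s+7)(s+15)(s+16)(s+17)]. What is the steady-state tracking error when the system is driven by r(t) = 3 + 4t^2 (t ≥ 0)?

5712/11

Two free integrators in G(s): this is a type 2 system. Treating each term separately:
  • 3: tracked with zero error.
  • 4t^2: e_ss = 8/K_a with K_a=11/714 → 5712/11.
Total e_ss = 5712/11.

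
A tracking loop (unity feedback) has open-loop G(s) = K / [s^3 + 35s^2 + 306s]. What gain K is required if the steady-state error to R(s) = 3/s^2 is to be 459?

2

Factoring s from the denominator leaves a polynomial with constant term 306, so the system is type 1.
K_v = lim_{s→0} s·G(s) = K / 306 = (1/306)·K.
e_ss = 3/K_v = 459 ⇒ K_v = 1/153 ⇒ K = (1/153)/(1/306) = 2.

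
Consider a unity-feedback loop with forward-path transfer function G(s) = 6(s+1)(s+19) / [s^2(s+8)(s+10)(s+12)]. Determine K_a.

System type = 2 (two poles at s=0).
K_a = lim_{s→0} s^2·G(s) = 6·1·19 / (8·10·12) = 19/160.

19/160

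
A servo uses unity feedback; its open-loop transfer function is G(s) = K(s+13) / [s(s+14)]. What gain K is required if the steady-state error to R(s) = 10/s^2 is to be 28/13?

5

The open loop has one pole at the origin → type 1 system.
K_v = lim_{s→0} s·G(s) = K·13 / (14) = (13/14)·K.
e_ss = 10/K_v = 28/13 ⇒ K_v = 65/14 ⇒ K = (65/14)/(13/14) = 5.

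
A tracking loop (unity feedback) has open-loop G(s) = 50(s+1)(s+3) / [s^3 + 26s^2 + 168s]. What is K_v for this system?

Factoring s from the denominator leaves a polynomial with constant term 168, so the system is type 1.
K_v = lim_{s→0} s·G(s) = 50·1·3 / 168 = 25/28.

25/28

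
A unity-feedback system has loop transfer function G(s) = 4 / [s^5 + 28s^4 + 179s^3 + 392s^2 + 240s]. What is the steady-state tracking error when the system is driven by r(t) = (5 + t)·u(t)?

Lowest-order denominator term is 240s, so the open loop has 1 pole at the origin → type 1 system. Taking each input component in turn:
  • 5: tracked with zero error.
  • t: e_ss = 1/K_v with K_v=1/60 → 60.
Total e_ss = 60.

60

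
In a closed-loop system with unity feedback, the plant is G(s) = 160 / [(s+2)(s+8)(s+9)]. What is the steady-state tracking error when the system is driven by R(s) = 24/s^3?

infinity

G(s) has no factors of s in the denominator, so the system is type 0.
K_a = lim_{s→0} s^2·G(s) = 0; the steady-state error to this parabolic input grows without bound.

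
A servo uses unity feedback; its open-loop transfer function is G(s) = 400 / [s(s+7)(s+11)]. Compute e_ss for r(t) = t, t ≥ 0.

0.1925

The open loop has one pole at the origin → type 1 system.
K_v = lim_{s→0} s·G(s) = 400 / (7·11) = 400/77.
e_ss = 1/K_v = 1/(400/77) = 0.1925.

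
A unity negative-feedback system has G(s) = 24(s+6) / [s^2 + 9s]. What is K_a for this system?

The denominator has no term below 9s — 1 pole at s=0, type 1.
K_a = lim_{s→0} s^2·G(s) = 0 (the extra factor of s kills the finite limit).

0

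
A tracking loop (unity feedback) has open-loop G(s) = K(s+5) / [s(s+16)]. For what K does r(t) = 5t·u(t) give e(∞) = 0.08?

200

G(s) has one factor of s in the denominator, so the system is type 1.
K_v = lim_{s→0} s·G(s) = K·5 / (16) = 0.3125·K.
e_ss = 5/K_v = 0.08 ⇒ K_v = 62.5 ⇒ K = 62.5/0.3125 = 200.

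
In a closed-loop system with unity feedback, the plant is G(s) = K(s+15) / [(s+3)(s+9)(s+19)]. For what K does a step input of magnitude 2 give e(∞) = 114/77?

The open loop has no poles at the origin → type 0 system.
K_p = lim_{s→0} G(s) = K·15 / (3·9·19) = (5/171)·K.
e_ss = 2/(1 + K_p) = 114/77 ⇒ 1 + (5/171)·K = 77/57 ⇒ K = 12.

12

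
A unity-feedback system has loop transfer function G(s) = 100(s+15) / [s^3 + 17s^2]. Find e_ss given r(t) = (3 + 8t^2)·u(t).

68/375

The denominator has no term below 17s^2 — 2 poles at s=0, type 2. Taking each input component in turn:
  • 3: tracked with zero error.
  • 8t^2: e_ss = 16/K_a with K_a=1500/17 → 68/375.
Total e_ss = 68/375.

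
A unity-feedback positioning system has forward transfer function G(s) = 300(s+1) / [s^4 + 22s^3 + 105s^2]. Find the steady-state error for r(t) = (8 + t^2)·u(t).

Factoring s^2 from the denominator leaves a polynomial with constant term 105, so the system is type 2. By superposition:
  • 8: tracked with zero error.
  • t^2: e_ss = 2/K_a with K_a=20/7 → 0.7.
Total e_ss = 0.7.

0.7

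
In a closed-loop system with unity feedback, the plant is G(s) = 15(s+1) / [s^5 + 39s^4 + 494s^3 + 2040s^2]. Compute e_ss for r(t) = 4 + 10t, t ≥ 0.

0

Lowest-order denominator term is 2040s^2, so the open loop has 2 poles at the origin → type 2 system. Treating each term separately:
  • 4: tracked with zero error.
  • 10t: tracked with zero error.
Total e_ss = 0.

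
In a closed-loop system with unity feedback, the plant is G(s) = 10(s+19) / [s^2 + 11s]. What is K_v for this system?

190/11

Factoring s from the denominator leaves a polynomial with constant term 11, so the system is type 1.
K_v = lim_{s→0} s·G(s) = 10·19 / 11 = 190/11.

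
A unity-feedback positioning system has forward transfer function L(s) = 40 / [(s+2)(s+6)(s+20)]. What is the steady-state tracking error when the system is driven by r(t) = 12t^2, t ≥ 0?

infinity

The open loop has no poles at the origin → type 0 system.
For a type-0 system K_a = 0, so e_ss to a parabolic input is unbounded.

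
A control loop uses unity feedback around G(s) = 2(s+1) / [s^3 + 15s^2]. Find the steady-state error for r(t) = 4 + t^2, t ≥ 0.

The denominator has no term below 15s^2 — 2 poles at s=0, type 2. Treating each term separately:
  • 4: tracked with zero error.
  • t^2: e_ss = 2/K_a with K_a=2/15 → 15.
Total e_ss = 15.

15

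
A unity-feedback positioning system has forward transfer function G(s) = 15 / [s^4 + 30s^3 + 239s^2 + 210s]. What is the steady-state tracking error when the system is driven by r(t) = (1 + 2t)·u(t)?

Factoring s from the denominator leaves a polynomial with constant term 210, so the system is type 1. By superposition:
  • 1: tracked with zero error.
  • 2t: e_ss = 2/K_v with K_v=1/14 → 28.
Total e_ss = 28.

28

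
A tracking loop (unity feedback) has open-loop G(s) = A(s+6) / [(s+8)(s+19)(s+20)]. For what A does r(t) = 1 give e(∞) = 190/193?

The open loop has no poles at the origin → type 0 system.
K_p = lim_{s→0} G(s) = A·6 / (8·19·20) = (3/1520)·A.
e_ss = 1/(1 + K_p) = 190/193 ⇒ 1 + (3/1520)·A = 193/190 ⇒ A = 8.

8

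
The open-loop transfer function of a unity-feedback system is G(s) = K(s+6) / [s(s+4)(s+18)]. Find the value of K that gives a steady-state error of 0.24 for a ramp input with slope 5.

250

One free integrator in G(s): this is a type 1 system.
K_v = lim_{s→0} s·G(s) = K·6 / (4·18) = (1/12)·K.
e_ss = 5/K_v = 0.24 ⇒ K_v = 125/6 ⇒ K = (125/6)/(1/12) = 250.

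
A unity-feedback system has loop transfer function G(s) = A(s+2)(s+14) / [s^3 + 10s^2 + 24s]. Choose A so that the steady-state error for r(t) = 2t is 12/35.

5

The denominator has no term below 24s — 1 pole at s=0, type 1.
K_v = lim_{s→0} s·G(s) = A·2·14 / 24 = (7/6)·A.
e_ss = 2/K_v = 12/35 ⇒ K_v = 35/6 ⇒ A = (35/6)/(7/6) = 5.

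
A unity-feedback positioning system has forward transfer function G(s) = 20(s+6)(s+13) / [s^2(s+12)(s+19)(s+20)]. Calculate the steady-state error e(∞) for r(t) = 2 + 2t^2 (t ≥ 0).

152/13

Two free integrators in G(s): this is a type 2 system. By superposition:
  • 2: tracked with zero error.
  • 2t^2: e_ss = 4/K_a with K_a=13/38 → 152/13.
Total e_ss = 152/13.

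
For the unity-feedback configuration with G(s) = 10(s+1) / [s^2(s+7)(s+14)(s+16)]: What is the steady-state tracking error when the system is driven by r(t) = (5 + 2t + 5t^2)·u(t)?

1568

System type = 2 (two poles at s=0). Treating each term separately:
  • 5: tracked with zero error.
  • 2t: tracked with zero error.
  • 5t^2: e_ss = 10/K_a with K_a=5/784 → 1568.
Total e_ss = 1568.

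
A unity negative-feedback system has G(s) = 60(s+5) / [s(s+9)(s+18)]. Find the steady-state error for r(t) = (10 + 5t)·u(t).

G(s) has one factor of s in the denominator, so the system is type 1. Taking each input component in turn:
  • 10: tracked with zero error.
  • 5t: e_ss = 5/K_v with K_v=50/27 → 2.7.
Total e_ss = 2.7.

2.7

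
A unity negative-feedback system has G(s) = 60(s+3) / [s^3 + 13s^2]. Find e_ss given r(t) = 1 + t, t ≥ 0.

0

The denominator has no term below 13s^2 — 2 poles at s=0, type 2. Treating each term separately:
  • 1: tracked with zero error.
  • t: tracked with zero error.
Total e_ss = 0.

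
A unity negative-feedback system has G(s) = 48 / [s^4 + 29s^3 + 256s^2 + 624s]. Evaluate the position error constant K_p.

K_p = lim_{s→0} G(s); with 1 pole at the origin the limit diverges, so K_p = ∞.

infinity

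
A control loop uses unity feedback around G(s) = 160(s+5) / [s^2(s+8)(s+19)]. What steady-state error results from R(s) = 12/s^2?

The open loop has two poles at the origin → type 2 system.
K_v = ∞ for a type-2 system; e_ss to a ramp is zero.

0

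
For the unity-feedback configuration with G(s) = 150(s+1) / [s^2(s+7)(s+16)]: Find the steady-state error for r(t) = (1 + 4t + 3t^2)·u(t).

G(s) has two factors of s in the denominator, so the system is type 2. Treating each term separately:
  • 1: tracked with zero error.
  • 4t: tracked with zero error.
  • 3t^2: e_ss = 6/K_a with K_a=75/56 → 4.48.
Total e_ss = 4.48.

4.48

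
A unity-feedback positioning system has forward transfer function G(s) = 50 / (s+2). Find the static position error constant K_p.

25

System type = 0 (no poles at s=0).
K_p = lim_{s→0} G(s) = 50 / (2) = 25.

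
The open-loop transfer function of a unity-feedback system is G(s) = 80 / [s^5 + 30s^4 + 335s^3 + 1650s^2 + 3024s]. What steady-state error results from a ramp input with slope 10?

The denominator has no term below 3024s — 1 pole at s=0, type 1.
K_v = lim_{s→0} s·G(s) = 80 / 3024 = 5/189.
e_ss = 10/K_v = 10/(5/189) = 378.

378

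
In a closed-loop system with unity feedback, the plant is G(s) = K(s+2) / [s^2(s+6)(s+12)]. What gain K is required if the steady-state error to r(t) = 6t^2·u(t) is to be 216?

2

G(s) has two factors of s in the denominator, so the system is type 2.
K_a = lim_{s→0} s^2·G(s) = K·2 / (6·12) = (1/36)·K.
e_ss = 12/K_a = 216 ⇒ K_a = 1/18 ⇒ K = (1/18)/(1/36) = 2.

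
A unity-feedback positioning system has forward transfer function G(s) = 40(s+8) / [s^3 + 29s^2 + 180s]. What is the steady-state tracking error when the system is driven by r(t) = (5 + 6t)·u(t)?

Factoring s from the denominator leaves a polynomial with constant term 180, so the system is type 1. By superposition:
  • 5: tracked with zero error.
  • 6t: e_ss = 6/K_v with K_v=16/9 → 3.375.
Total e_ss = 3.375.

3.375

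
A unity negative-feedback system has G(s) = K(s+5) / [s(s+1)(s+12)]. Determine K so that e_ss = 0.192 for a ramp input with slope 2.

25

The open loop has one pole at the origin → type 1 system.
K_v = lim_{s→0} s·G(s) = K·5 / (1·12) = (5/12)·K.
e_ss = 2/K_v = 0.192 ⇒ K_v = 125/12 ⇒ K = (125/12)/(5/12) = 25.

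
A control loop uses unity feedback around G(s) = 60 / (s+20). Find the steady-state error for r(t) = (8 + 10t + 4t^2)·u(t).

infinity

G(s) has no factors of s in the denominator, so the system is type 0. By superposition:
  • 8: e_ss = 8/(1+K_p) with K_p=3 → 2.
  • 10t: a type-0 system cannot track it, e_ss → ∞.
  • 4t^2: a type-0 system cannot track it, e_ss → ∞.
The unbounded component dominates.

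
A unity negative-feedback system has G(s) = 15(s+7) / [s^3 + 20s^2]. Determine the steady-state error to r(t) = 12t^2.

32/7

Lowest-order denominator term is 20s^2, so the open loop has 2 poles at the origin → type 2 system.
K_a = lim_{s→0} s^2·G(s) = 15·7 / 20 = 5.25.
r(t) = 12t^2 gives R(s) = 24/s^3.
e_ss = 24/K_a = 24/5.25 = 32/7.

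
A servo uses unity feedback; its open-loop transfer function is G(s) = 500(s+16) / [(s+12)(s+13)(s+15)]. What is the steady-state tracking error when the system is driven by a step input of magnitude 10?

1170/517

System type = 0 (no poles at s=0).
K_p = lim_{s→0} G(s) = 500·16 / (12·13·15) = 400/117.
e_ss = 10/(1 + K_p) = 10/(517/117) = 1170/517.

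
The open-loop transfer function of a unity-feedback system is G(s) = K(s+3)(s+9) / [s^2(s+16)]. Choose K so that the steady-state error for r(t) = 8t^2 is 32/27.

8

G(s) has two factors of s in the denominator, so the system is type 2.
K_a = lim_{s→0} s^2·G(s) = K·3·9 / (16) = 1.6875·K.
e_ss = 16/K_a = 32/27 ⇒ K_a = 13.5 ⇒ K = 13.5/1.6875 = 8.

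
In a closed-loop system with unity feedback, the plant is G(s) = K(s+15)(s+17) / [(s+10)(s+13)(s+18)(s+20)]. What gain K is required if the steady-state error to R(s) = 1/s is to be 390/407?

G(s) has no factors of s in the denominator, so the system is type 0.
K_p = lim_{s→0} G(s) = K·15·17 / (10·13·18·20) = (17/3120)·K.
e_ss = 1/(1 + K_p) = 390/407 ⇒ 1 + (17/3120)·K = 407/390 ⇒ K = 8.

8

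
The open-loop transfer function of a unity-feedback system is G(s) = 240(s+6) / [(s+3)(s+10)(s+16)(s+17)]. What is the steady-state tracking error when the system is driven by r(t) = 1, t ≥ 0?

The open loop has no poles at the origin → type 0 system.
K_p = lim_{s→0} G(s) = 240·6 / (3·10·16·17) = 3/17.
e_ss = 1/(1 + K_p) = 1/(20/17) = 0.85.

0.85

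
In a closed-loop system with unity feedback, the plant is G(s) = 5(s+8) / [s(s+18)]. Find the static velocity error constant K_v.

20/9

The open loop has one pole at the origin → type 1 system.
K_v = lim_{s→0} s·G(s) = 5·8 / (18) = 20/9.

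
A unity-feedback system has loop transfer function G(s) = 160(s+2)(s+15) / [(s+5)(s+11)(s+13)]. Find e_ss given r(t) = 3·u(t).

G(s) has no factors of s in the denominator, so the system is type 0.
K_p = lim_{s→0} G(s) = 160·2·15 / (5·11·13) = 960/143.
e_ss = 3/(1 + K_p) = 3/(1103/143) = 429/1103.

429/1103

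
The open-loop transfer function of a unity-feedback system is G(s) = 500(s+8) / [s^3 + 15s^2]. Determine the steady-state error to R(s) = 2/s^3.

Factoring s^2 from the denominator leaves a polynomial with constant term 15, so the system is type 2.
K_a = lim_{s→0} s^2·G(s) = 500·8 / 15 = 800/3.
r(t) = t^2 gives R(s) = 2/s^3.
e_ss = 2/K_a = 2/(800/3) = 0.0075.

0.0075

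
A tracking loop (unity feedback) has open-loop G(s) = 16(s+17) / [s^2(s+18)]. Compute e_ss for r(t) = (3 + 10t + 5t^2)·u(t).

45/68

Two free integrators in G(s): this is a type 2 system. Treating each term separately:
  • 3: tracked with zero error.
  • 10t: tracked with zero error.
  • 5t^2: e_ss = 10/K_a with K_a=136/9 → 45/68.
Total e_ss = 45/68.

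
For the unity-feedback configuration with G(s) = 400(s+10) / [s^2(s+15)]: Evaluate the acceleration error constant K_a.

G(s) has two factors of s in the denominator, so the system is type 2.
K_a = lim_{s→0} s^2·G(s) = 400·10 / (15) = 800/3.

800/3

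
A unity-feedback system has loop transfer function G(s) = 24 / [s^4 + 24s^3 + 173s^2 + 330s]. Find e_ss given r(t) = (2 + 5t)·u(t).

68.75

Lowest-order denominator term is 330s, so the open loop has 1 pole at the origin → type 1 system. By superposition:
  • 2: tracked with zero error.
  • 5t: e_ss = 5/K_v with K_v=4/55 → 68.75.
Total e_ss = 68.75.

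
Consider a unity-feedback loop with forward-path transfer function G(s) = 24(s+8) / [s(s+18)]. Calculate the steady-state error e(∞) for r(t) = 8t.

System type = 1 (one pole at s=0).
K_v = lim_{s→0} s·G(s) = 24·8 / (18) = 32/3.
e_ss = 8/K_v = 8/(32/3) = 0.75.

0.75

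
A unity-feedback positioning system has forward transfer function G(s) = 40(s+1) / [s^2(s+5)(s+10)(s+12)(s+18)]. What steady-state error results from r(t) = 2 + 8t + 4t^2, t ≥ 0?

2160

G(s) has two factors of s in the denominator, so the system is type 2. Treating each term separately:
  • 2: tracked with zero error.
  • 8t: tracked with zero error.
  • 4t^2: e_ss = 8/K_a with K_a=1/270 → 2160.
Total e_ss = 2160.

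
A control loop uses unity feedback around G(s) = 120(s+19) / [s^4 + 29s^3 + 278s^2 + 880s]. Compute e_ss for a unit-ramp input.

Lowest-order denominator term is 880s, so the open loop has 1 pole at the origin → type 1 system.
K_v = lim_{s→0} s·G(s) = 120·19 / 880 = 57/22.
e_ss = 1/K_v = 1/(57/22) = 22/57.

22/57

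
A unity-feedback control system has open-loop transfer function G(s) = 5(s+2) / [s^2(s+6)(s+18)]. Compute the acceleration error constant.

5/54

System type = 2 (two poles at s=0).
K_a = lim_{s→0} s^2·G(s) = 5·2 / (6·18) = 5/54.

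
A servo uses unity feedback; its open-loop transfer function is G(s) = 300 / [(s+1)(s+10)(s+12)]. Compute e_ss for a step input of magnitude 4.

System type = 0 (no poles at s=0).
K_p = lim_{s→0} G(s) = 300 / (1·10·12) = 2.5.
e_ss = 4/(1 + K_p) = 4/3.5 = 8/7.

8/7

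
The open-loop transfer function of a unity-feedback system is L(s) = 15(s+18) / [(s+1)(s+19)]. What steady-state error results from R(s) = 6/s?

114/289

System type = 0 (no poles at s=0).
K_p = lim_{s→0} L(s) = 15·18 / (1·19) = 270/19.
e_ss = 6/(1 + K_p) = 6/(289/19) = 114/289.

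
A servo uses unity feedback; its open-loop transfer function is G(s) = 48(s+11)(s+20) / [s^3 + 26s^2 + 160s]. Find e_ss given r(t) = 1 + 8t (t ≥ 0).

Factoring s from the denominator leaves a polynomial with constant term 160, so the system is type 1. By superposition:
  • 1: tracked with zero error.
  • 8t: e_ss = 8/K_v with K_v=66 → 4/33.
Total e_ss = 4/33.

4/33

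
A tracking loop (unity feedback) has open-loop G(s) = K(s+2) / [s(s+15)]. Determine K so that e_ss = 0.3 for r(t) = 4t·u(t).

100

System type = 1 (one pole at s=0).
K_v = lim_{s→0} s·G(s) = K·2 / (15) = (2/15)·K.
e_ss = 4/K_v = 0.3 ⇒ K_v = 40/3 ⇒ K = (40/3)/(2/15) = 100.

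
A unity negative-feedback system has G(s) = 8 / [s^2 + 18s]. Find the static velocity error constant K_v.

4/9

The denominator has no term below 18s — 1 pole at s=0, type 1.
K_v = lim_{s→0} s·G(s) = 8 / 18 = 4/9.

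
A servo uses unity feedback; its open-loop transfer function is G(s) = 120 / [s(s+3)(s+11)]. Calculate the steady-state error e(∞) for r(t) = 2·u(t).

0

G(s) has one factor of s in the denominator, so the system is type 1.
A type-1 system has K_p = ∞, so it tracks a step input with zero steady-state error.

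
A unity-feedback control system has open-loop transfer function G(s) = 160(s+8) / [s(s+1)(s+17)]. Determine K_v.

G(s) has one factor of s in the denominator, so the system is type 1.
K_v = lim_{s→0} s·G(s) = 160·8 / (1·17) = 1280/17.

1280/17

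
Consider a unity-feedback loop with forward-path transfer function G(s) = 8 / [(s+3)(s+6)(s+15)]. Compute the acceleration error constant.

G(s) has no factors of s in the denominator, so the system is type 0.
K_a = lim_{s→0} s^2·G(s) = 0 (the extra factor of s kills the finite limit).

0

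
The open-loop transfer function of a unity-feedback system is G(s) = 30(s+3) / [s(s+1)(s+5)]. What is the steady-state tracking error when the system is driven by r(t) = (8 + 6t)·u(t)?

System type = 1 (one pole at s=0). Taking each input component in turn:
  • 8: tracked with zero error.
  • 6t: e_ss = 6/K_v with K_v=18 → 1/3.
Total e_ss = 1/3.

1/3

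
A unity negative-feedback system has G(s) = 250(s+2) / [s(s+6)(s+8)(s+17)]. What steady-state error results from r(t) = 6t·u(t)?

9.792

One free integrator in G(s): this is a type 1 system.
K_v = lim_{s→0} s·G(s) = 250·2 / (6·8·17) = 125/204.
e_ss = 6/K_v = 6/(125/204) = 9.792.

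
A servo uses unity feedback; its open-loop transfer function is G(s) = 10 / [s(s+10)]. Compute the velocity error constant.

1

The open loop has one pole at the origin → type 1 system.
K_v = lim_{s→0} s·G(s) = 10 / (10) = 1.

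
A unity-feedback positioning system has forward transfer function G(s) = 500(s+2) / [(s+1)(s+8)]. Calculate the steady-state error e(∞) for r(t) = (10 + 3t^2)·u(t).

G(s) has no factors of s in the denominator, so the system is type 0. By superposition:
  • 10: e_ss = 10/(1+K_p) with K_p=125 → 5/63.
  • 3t^2: a type-0 system cannot track it, e_ss → ∞.
The unbounded component dominates.

infinity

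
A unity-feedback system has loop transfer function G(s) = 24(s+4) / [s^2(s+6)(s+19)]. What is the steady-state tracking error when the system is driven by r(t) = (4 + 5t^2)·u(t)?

11.875

G(s) has two factors of s in the denominator, so the system is type 2. Treating each term separately:
  • 4: tracked with zero error.
  • 5t^2: e_ss = 10/K_a with K_a=16/19 → 11.875.
Total e_ss = 11.875.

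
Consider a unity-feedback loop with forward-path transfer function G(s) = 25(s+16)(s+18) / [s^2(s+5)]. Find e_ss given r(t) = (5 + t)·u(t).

0

System type = 2 (two poles at s=0). By superposition:
  • 5: tracked with zero error.
  • t: tracked with zero error.
Total e_ss = 0.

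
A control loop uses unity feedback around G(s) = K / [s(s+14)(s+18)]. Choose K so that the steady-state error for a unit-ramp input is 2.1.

120

One free integrator in G(s): this is a type 1 system.
K_v = lim_{s→0} s·G(s) = K / (14·18) = (1/252)·K.
e_ss = 1/K_v = 2.1 ⇒ K_v = 10/21 ⇒ K = (10/21)/(1/252) = 120.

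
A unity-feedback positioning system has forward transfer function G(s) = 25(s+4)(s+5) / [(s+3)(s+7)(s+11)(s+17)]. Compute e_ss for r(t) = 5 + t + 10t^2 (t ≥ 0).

infinity

G(s) has no factors of s in the denominator, so the system is type 0. By superposition:
  • 5: e_ss = 5/(1+K_p) with K_p=500/3927 → 19635/4427.
  • t: a type-0 system cannot track it, e_ss → ∞.
  • 10t^2: a type-0 system cannot track it, e_ss → ∞.
The unbounded component dominates.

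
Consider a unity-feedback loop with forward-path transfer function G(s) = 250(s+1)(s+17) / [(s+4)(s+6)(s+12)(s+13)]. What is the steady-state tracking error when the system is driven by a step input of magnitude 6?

11232/3997

The open loop has no poles at the origin → type 0 system.
K_p = lim_{s→0} G(s) = 250·1·17 / (4·6·12·13) = 2125/1872.
e_ss = 6/(1 + K_p) = 6/(3997/1872) = 11232/3997.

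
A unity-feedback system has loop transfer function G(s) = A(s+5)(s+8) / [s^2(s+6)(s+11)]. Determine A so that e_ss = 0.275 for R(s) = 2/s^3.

12

The open loop has two poles at the origin → type 2 system.
K_a = lim_{s→0} s^2·G(s) = A·5·8 / (6·11) = (20/33)·A.
e_ss = 2/K_a = 0.275 ⇒ K_a = 80/11 ⇒ A = (80/11)/(20/33) = 12.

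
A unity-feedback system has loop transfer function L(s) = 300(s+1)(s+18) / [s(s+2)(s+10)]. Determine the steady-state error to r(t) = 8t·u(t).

L(s) has one factor of s in the denominator, so the system is type 1.
K_v = lim_{s→0} s·L(s) = 300·1·18 / (2·10) = 270.
e_ss = 8/K_v = 8/270 = 4/135.

4/135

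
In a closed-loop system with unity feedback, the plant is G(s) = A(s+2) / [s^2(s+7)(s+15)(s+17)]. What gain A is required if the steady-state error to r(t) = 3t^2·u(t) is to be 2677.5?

System type = 2 (two poles at s=0).
K_a = lim_{s→0} s^2·G(s) = A·2 / (7·15·17) = (2/1785)·A.
e_ss = 6/K_a = 2677.5 ⇒ K_a = 4/1785 ⇒ A = (4/1785)/(2/1785) = 2.

2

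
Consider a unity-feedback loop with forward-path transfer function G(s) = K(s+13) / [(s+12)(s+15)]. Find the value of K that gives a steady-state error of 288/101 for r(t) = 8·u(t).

25

System type = 0 (no poles at s=0).
K_p = lim_{s→0} G(s) = K·13 / (12·15) = (13/180)·K.
e_ss = 8/(1 + K_p) = 288/101 ⇒ 1 + (13/180)·K = 101/36 ⇒ K = 25.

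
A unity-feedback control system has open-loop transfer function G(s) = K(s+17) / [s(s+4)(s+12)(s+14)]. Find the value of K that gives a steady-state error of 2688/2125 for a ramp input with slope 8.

The open loop has one pole at the origin → type 1 system.
K_v = lim_{s→0} s·G(s) = K·17 / (4·12·14) = (17/672)·K.
e_ss = 8/K_v = 2688/2125 ⇒ K_v = 2125/336 ⇒ K = (2125/336)/(17/672) = 250.

250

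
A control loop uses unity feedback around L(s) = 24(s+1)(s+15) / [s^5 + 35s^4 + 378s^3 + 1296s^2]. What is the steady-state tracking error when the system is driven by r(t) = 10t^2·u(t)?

72

Lowest-order denominator term is 1296s^2, so the open loop has 2 poles at the origin → type 2 system.
K_a = lim_{s→0} s^2·L(s) = 24·1·15 / 1296 = 5/18.
r(t) = 10t^2 gives R(s) = 20/s^3.
e_ss = 20/K_a = 20/(5/18) = 72.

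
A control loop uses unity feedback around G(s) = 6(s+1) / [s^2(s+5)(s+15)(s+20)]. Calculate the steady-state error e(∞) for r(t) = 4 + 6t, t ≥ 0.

0

System type = 2 (two poles at s=0). By superposition:
  • 4: tracked with zero error.
  • 6t: tracked with zero error.
Total e_ss = 0.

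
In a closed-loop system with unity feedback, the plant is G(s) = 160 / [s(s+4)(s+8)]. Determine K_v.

5

G(s) has one factor of s in the denominator, so the system is type 1.
K_v = lim_{s→0} s·G(s) = 160 / (4·8) = 5.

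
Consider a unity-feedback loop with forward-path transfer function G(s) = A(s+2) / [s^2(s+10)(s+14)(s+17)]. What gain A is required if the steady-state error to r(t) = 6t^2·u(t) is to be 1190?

12

The open loop has two poles at the origin → type 2 system.
K_a = lim_{s→0} s^2·G(s) = A·2 / (10·14·17) = (1/1190)·A.
e_ss = 12/K_a = 1190 ⇒ K_a = 6/595 ⇒ A = (6/595)/(1/1190) = 12.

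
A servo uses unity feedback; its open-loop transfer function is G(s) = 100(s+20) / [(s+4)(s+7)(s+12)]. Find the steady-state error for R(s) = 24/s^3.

System type = 0 (no poles at s=0).
For a type-0 system K_a = 0, so e_ss to a parabolic input is unbounded.

infinity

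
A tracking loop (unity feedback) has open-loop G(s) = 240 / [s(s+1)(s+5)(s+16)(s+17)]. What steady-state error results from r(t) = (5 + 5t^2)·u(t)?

The open loop has one pole at the origin → type 1 system. Taking each input component in turn:
  • 5: tracked with zero error.
  • 5t^2: a type-1 system cannot track it, e_ss → ∞.
The unbounded component dominates.

infinity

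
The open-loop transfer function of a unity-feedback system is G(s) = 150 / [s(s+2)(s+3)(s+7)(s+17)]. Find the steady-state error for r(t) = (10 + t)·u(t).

The open loop has one pole at the origin → type 1 system. Treating each term separately:
  • 10: tracked with zero error.
  • t: e_ss = 1/K_v with K_v=25/119 → 4.76.
Total e_ss = 4.76.

4.76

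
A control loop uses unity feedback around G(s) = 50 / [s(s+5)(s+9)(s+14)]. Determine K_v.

G(s) has one factor of s in the denominator, so the system is type 1.
K_v = lim_{s→0} s·G(s) = 50 / (5·9·14) = 5/63.

5/63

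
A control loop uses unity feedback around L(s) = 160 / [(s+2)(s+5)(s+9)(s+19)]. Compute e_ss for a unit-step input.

No free integrators in L(s): this is a type 0 system.
K_p = lim_{s→0} L(s) = 160 / (2·5·9·19) = 16/171.
e_ss = 1/(1 + K_p) = 1/(187/171) = 171/187.

171/187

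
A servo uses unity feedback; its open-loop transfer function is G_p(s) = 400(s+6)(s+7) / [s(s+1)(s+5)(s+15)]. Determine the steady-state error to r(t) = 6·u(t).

0

System type = 1 (one pole at s=0).
K_p = ∞ for a type-1 system; e_ss to a step is zero.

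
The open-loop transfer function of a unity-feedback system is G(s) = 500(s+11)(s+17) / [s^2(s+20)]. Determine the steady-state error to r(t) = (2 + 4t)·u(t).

The open loop has two poles at the origin → type 2 system. By superposition:
  • 2: tracked with zero error.
  • 4t: tracked with zero error.
Total e_ss = 0.

0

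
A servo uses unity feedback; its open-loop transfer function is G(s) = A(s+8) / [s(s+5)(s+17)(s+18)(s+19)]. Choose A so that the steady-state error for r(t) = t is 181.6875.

20

One free integrator in G(s): this is a type 1 system.
K_v = lim_{s→0} s·G(s) = A·8 / (5·17·18·19) = (4/14535)·A.
e_ss = 1/K_v = 181.6875 ⇒ K_v = 16/2907 ⇒ A = (16/2907)/(4/14535) = 20.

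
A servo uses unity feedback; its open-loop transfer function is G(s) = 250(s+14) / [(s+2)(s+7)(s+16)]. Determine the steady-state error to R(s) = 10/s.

80/133

No free integrators in G(s): this is a type 0 system.
K_p = lim_{s→0} G(s) = 250·14 / (2·7·16) = 15.625.
e_ss = 10/(1 + K_p) = 10/16.625 = 80/133.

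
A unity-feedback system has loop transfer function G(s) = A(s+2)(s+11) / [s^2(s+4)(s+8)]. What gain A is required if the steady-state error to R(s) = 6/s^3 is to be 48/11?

The open loop has two poles at the origin → type 2 system.
K_a = lim_{s→0} s^2·G(s) = A·2·11 / (4·8) = 0.6875·A.
e_ss = 6/K_a = 48/11 ⇒ K_a = 1.375 ⇒ A = 1.375/0.6875 = 2.

2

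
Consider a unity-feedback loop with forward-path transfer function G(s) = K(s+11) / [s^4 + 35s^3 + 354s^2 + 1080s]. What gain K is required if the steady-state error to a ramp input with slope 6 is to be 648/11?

10

Lowest-order denominator term is 1080s, so the open loop has 1 pole at the origin → type 1 system.
K_v = lim_{s→0} s·G(s) = K·11 / 1080 = (11/1080)·K.
e_ss = 6/K_v = 648/11 ⇒ K_v = 11/108 ⇒ K = (11/108)/(11/1080) = 10.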